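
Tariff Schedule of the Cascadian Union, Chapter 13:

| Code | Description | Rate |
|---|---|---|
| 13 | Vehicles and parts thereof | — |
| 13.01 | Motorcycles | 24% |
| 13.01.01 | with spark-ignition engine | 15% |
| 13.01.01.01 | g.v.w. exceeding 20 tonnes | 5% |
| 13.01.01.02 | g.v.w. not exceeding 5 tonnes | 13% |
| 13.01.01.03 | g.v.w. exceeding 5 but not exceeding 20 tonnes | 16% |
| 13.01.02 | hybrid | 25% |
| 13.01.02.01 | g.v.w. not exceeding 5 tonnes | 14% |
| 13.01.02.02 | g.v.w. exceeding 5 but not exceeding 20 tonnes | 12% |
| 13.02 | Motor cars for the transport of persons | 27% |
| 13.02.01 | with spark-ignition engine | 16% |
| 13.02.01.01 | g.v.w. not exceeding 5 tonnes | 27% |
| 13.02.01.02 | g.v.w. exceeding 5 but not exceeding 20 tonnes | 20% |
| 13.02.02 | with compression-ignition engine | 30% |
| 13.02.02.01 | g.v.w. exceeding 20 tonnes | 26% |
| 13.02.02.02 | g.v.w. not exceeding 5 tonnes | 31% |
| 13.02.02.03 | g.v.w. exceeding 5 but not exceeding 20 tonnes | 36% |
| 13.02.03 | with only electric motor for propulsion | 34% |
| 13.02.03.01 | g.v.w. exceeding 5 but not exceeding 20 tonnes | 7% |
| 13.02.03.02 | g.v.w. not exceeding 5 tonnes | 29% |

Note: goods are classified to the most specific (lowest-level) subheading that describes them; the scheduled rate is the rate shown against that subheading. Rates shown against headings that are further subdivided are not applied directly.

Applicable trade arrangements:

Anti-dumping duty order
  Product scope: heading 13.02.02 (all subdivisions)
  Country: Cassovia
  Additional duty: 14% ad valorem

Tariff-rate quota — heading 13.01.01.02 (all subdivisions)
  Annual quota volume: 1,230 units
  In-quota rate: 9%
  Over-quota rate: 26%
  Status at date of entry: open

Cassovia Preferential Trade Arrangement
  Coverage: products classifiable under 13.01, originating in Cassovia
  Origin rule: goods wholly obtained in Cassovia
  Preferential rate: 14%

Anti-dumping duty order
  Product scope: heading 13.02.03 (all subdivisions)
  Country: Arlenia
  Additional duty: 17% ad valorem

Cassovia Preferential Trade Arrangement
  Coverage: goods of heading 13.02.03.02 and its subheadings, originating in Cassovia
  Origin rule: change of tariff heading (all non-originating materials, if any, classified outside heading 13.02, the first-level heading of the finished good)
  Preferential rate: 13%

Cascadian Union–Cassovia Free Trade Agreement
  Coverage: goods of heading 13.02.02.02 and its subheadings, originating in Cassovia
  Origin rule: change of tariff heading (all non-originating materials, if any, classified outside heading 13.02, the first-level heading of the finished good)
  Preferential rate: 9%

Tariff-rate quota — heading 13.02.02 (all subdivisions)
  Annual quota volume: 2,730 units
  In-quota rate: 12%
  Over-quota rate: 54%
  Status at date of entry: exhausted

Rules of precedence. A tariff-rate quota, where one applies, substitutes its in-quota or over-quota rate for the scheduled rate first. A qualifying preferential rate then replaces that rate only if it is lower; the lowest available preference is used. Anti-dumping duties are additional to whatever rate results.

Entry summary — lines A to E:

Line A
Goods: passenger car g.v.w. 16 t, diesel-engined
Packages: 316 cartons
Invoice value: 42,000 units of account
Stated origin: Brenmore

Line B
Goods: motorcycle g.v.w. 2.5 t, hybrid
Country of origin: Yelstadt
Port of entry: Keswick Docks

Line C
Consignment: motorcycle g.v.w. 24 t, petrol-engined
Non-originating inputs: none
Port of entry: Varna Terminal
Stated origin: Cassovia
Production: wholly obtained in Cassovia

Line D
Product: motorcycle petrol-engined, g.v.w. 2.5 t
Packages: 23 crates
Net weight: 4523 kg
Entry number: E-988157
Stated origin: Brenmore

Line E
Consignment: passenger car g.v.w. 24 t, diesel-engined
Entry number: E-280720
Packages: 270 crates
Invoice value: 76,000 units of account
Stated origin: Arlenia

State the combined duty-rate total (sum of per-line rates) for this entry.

Line A: passenger car → 13.02; diesel-engined → 13.02.02; g.v.w. 16 t → 13.02.02.03. Scheduled 36%. quota on 13.02.02 exhausted → over-quota 54%. → 54%.
Line B: motorcycle → 13.01; hybrid → 13.01.02; g.v.w. 2.5 t → 13.01.02.01. Scheduled 14%. No special measure applies. → 14%.
Line C: motorcycle → 13.01; petrol-engined → 13.01.01; g.v.w. 24 t → 13.01.01.01. Scheduled 5%. Cassovia agreement on 13.01: wholly obtained → 14% available; Cassovia agreement on 13.02.03.02: 13.01.01.01 not covered; Cassovia agreement on 13.02.02.02: 13.01.01.01 not covered; preference 14% not lower than 5% → no reduction. → 5%.
Line D: motorcycle → 13.01; petrol-engined → 13.01.01; g.v.w. 2.5 t → 13.01.01.02. Scheduled 13%. quota on 13.01.01.02 open → in-quota 9%. → 9%.
Line E: passenger car → 13.02; diesel-engined → 13.02.02; g.v.w. 24 t → 13.02.02.01. Scheduled 26%. quota on 13.02.02 exhausted → over-quota 54%. → 54%.
Sum: 54% + 14% + 5% + 9% + 54% = 136%.

136%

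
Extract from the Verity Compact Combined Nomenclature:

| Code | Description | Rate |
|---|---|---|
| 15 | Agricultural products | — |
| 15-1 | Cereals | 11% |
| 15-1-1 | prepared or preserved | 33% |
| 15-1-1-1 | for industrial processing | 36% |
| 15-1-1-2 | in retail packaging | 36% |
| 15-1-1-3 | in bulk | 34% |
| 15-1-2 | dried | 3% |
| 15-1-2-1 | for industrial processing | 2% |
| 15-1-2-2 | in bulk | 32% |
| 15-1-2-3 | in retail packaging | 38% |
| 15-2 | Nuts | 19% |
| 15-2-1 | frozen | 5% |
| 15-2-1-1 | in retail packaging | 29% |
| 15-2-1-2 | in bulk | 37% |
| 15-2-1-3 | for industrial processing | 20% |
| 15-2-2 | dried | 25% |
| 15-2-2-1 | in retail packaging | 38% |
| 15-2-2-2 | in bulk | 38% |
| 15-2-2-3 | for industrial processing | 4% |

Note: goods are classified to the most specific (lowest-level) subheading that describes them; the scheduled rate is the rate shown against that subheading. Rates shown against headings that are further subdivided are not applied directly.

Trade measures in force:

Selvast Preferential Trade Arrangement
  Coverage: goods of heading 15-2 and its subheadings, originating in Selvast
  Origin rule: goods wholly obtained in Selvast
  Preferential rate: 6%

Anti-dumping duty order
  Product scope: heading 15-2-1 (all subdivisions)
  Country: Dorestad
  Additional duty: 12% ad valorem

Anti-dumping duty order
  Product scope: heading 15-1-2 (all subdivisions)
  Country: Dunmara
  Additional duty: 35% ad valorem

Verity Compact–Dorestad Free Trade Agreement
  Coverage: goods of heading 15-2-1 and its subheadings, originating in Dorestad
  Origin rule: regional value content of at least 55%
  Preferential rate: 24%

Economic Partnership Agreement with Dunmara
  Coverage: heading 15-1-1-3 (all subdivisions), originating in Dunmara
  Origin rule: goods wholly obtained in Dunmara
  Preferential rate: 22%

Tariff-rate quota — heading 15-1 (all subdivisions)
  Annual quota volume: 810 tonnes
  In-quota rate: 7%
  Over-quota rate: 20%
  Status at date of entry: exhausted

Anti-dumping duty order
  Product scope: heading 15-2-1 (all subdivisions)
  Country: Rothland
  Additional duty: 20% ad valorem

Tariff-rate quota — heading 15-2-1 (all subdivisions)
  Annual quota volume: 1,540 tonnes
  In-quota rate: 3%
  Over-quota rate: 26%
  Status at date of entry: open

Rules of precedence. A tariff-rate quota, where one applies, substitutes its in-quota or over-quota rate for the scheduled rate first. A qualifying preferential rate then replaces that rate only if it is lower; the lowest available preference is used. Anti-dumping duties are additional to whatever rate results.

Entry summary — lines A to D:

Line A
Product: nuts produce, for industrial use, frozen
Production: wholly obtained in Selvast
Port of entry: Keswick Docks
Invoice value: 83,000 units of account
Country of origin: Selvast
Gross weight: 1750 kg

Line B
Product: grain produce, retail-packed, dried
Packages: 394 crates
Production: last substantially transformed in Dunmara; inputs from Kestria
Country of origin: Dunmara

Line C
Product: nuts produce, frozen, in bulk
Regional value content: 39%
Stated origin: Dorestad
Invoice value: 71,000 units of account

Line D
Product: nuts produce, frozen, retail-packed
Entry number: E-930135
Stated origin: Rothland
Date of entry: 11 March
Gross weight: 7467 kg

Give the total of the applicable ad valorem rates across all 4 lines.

96%

Line A: nuts → 15-2; frozen → 15-2-1; for industrial use → 15-2-1-3. Scheduled 20%. quota on 15-2-1 open → in-quota 3%; Selvast agreement on 15-2: wholly obtained → 6% available; preference 6% not lower than 3% → no reduction. → 3%.
Line B: grain → 15-1; dried → 15-1-2; retail-packed → 15-1-2-3. Scheduled 38%. quota on 15-1 exhausted → over-quota 20%; Dunmara agreement on 15-1-1-3: 15-1-2-3 not covered; anti-dumping (Dunmara, 15-1-2): +35%; total 20% + 35% = 55%. → 55%.
Line C: nuts → 15-2; frozen → 15-2-1; in bulk → 15-2-1-2. Scheduled 37%. quota on 15-2-1 open → in-quota 3%; Dorestad agreement on 15-2-1: RVC < 55%; anti-dumping (Dorestad, 15-2-1): +12%; total 3% + 12% = 15%. → 15%.
Line D: nuts → 15-2; frozen → 15-2-1; retail-packed → 15-2-1-1. Scheduled 29%. quota on 15-2-1 open → in-quota 3%; anti-dumping (Rothland, 15-2-1): +20%; total 3% + 20% = 23%. → 23%.
Sum: 3% + 55% + 15% + 23% = 96%.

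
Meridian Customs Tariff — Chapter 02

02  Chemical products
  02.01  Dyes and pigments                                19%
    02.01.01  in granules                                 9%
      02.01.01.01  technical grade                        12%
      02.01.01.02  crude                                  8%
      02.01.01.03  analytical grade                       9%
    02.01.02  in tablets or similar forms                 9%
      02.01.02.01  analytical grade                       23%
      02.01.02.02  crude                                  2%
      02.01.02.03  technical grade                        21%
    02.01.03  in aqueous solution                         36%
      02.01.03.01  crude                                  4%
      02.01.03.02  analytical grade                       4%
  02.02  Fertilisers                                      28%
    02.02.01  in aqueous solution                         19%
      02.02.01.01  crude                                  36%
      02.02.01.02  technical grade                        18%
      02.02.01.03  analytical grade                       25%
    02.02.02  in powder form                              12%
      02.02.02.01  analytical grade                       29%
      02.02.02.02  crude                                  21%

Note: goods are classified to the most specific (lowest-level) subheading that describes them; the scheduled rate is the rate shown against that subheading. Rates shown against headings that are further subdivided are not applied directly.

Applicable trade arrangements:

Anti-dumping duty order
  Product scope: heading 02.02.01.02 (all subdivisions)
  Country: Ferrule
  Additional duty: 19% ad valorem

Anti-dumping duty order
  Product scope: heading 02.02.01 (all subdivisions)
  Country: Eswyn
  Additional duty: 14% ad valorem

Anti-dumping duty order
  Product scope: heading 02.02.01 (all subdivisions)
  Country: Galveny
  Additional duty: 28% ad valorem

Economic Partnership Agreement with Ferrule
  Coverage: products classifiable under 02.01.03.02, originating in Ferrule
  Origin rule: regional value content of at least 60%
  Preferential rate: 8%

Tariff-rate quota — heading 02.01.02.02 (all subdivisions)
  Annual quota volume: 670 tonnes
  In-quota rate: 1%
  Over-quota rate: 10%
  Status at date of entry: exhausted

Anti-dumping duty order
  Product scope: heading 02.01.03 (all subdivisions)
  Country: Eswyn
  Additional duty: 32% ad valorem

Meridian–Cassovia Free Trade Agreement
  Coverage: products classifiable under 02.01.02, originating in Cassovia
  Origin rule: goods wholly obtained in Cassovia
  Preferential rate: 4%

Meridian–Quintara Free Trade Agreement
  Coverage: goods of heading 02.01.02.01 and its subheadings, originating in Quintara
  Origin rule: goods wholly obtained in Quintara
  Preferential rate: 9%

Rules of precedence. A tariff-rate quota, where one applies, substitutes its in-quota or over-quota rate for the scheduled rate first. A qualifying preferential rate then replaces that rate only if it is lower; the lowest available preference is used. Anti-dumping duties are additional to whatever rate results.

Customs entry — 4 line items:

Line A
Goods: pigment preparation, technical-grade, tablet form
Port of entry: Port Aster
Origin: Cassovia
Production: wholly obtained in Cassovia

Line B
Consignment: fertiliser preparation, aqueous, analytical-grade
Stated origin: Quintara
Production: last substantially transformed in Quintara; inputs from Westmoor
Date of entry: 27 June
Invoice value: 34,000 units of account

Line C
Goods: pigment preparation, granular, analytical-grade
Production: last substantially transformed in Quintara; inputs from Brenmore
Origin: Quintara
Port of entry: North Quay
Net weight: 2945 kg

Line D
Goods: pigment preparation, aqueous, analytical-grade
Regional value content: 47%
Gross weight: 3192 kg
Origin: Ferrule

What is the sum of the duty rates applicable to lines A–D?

42%

Line A: pigment → 02.01; tablet form → 02.01.02; technical-grade → 02.01.02.03. Scheduled 21%. Cassovia agreement on 02.01.02: wholly obtained → 4% available; preferential 4%. → 4%.
Line B: fertiliser → 02.02; aqueous → 02.02.01; analytical-grade → 02.02.01.03. Scheduled 25%. Quintara agreement on 02.01.02.01: 02.02.01.03 not covered. → 25%.
Line C: pigment → 02.01; granular → 02.01.01; analytical-grade → 02.01.01.03. Scheduled 9%. Quintara agreement on 02.01.02.01: 02.01.01.03 not covered. → 9%.
Line D: pigment → 02.01; aqueous → 02.01.03; analytical-grade → 02.01.03.02. Scheduled 4%. Ferrule agreement on 02.01.03.02: RVC < 60%. → 4%.
Sum: 4% + 25% + 9% + 4% = 42%.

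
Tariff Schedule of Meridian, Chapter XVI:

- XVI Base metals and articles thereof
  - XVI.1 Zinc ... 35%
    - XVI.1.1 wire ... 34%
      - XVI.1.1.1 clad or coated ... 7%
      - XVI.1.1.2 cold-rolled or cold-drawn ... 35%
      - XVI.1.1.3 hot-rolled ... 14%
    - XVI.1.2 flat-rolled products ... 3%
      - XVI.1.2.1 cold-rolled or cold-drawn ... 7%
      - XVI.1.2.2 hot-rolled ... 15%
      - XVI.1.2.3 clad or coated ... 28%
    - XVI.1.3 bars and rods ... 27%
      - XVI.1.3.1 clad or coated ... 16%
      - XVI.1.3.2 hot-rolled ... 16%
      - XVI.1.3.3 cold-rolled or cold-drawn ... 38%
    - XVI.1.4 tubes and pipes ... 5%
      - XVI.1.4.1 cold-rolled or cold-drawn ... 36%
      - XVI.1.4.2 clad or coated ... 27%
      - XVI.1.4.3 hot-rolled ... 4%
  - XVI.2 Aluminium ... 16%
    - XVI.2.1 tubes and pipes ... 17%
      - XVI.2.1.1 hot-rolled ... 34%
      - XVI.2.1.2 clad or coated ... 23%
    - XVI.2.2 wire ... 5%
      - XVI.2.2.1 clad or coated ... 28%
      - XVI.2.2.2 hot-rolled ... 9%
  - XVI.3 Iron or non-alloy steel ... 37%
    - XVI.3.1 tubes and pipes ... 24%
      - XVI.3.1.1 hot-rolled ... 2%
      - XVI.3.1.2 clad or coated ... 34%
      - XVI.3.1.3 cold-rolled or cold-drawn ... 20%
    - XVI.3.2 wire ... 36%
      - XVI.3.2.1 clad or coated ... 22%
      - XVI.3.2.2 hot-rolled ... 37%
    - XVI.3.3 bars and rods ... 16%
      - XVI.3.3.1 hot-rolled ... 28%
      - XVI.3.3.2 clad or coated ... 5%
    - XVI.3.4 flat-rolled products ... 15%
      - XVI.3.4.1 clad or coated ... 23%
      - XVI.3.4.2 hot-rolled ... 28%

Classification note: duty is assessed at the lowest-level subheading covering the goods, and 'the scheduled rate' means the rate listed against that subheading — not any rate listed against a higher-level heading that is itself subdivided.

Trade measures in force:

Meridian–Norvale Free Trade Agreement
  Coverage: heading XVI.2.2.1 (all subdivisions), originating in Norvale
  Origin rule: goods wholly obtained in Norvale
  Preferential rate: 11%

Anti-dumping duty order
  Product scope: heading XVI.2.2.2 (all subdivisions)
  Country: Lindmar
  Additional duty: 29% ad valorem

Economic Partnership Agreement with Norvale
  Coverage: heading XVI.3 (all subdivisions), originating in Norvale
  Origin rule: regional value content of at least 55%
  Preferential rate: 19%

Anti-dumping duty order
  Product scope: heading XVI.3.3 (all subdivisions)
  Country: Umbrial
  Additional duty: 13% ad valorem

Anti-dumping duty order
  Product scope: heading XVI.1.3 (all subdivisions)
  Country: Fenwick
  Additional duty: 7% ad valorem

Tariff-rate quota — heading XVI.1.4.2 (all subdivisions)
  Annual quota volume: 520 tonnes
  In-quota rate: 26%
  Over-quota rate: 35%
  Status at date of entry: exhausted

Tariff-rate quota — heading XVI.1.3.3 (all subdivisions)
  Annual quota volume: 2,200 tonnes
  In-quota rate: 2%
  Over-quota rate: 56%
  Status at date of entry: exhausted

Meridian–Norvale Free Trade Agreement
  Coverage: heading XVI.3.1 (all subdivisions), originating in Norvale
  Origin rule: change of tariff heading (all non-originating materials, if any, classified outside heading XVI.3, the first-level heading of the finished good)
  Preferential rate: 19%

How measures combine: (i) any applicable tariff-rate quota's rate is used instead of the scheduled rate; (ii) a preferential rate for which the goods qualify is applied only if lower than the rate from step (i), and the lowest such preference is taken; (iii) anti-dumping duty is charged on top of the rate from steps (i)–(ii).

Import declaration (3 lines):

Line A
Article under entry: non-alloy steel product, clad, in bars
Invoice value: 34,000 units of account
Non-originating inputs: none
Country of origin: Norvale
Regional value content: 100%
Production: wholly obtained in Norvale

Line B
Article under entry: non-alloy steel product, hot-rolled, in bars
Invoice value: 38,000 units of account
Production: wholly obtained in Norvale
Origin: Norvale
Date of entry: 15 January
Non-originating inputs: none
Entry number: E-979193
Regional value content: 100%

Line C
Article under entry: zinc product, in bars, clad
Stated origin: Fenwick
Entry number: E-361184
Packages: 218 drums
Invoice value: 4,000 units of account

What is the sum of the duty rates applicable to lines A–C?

47%

Line A: non-alloy steel → XVI.3; in bars → XVI.3.3; clad → XVI.3.3.2. Scheduled 5%. Norvale agreement on XVI.2.2.1: XVI.3.3.2 not covered; Norvale agreement on XVI.3: RVC ≥ 55% → 19% available; Norvale agreement on XVI.3.1: XVI.3.3.2 not covered; preference 19% not lower than 5% → no reduction. → 5%.
Line B: non-alloy steel → XVI.3; in bars → XVI.3.3; hot-rolled → XVI.3.3.1. Scheduled 28%. Norvale agreement on XVI.2.2.1: XVI.3.3.1 not covered; Norvale agreement on XVI.3: RVC ≥ 55% → 19% available; Norvale agreement on XVI.3.1: XVI.3.3.1 not covered; preferential 19%. → 19%.
Line C: zinc → XVI.1; in bars → XVI.1.3; clad → XVI.1.3.1. Scheduled 16%. anti-dumping (Fenwick, XVI.1.3): +7%; total 16% + 7% = 23%. → 23%.
Sum: 5% + 19% + 23% = 47%.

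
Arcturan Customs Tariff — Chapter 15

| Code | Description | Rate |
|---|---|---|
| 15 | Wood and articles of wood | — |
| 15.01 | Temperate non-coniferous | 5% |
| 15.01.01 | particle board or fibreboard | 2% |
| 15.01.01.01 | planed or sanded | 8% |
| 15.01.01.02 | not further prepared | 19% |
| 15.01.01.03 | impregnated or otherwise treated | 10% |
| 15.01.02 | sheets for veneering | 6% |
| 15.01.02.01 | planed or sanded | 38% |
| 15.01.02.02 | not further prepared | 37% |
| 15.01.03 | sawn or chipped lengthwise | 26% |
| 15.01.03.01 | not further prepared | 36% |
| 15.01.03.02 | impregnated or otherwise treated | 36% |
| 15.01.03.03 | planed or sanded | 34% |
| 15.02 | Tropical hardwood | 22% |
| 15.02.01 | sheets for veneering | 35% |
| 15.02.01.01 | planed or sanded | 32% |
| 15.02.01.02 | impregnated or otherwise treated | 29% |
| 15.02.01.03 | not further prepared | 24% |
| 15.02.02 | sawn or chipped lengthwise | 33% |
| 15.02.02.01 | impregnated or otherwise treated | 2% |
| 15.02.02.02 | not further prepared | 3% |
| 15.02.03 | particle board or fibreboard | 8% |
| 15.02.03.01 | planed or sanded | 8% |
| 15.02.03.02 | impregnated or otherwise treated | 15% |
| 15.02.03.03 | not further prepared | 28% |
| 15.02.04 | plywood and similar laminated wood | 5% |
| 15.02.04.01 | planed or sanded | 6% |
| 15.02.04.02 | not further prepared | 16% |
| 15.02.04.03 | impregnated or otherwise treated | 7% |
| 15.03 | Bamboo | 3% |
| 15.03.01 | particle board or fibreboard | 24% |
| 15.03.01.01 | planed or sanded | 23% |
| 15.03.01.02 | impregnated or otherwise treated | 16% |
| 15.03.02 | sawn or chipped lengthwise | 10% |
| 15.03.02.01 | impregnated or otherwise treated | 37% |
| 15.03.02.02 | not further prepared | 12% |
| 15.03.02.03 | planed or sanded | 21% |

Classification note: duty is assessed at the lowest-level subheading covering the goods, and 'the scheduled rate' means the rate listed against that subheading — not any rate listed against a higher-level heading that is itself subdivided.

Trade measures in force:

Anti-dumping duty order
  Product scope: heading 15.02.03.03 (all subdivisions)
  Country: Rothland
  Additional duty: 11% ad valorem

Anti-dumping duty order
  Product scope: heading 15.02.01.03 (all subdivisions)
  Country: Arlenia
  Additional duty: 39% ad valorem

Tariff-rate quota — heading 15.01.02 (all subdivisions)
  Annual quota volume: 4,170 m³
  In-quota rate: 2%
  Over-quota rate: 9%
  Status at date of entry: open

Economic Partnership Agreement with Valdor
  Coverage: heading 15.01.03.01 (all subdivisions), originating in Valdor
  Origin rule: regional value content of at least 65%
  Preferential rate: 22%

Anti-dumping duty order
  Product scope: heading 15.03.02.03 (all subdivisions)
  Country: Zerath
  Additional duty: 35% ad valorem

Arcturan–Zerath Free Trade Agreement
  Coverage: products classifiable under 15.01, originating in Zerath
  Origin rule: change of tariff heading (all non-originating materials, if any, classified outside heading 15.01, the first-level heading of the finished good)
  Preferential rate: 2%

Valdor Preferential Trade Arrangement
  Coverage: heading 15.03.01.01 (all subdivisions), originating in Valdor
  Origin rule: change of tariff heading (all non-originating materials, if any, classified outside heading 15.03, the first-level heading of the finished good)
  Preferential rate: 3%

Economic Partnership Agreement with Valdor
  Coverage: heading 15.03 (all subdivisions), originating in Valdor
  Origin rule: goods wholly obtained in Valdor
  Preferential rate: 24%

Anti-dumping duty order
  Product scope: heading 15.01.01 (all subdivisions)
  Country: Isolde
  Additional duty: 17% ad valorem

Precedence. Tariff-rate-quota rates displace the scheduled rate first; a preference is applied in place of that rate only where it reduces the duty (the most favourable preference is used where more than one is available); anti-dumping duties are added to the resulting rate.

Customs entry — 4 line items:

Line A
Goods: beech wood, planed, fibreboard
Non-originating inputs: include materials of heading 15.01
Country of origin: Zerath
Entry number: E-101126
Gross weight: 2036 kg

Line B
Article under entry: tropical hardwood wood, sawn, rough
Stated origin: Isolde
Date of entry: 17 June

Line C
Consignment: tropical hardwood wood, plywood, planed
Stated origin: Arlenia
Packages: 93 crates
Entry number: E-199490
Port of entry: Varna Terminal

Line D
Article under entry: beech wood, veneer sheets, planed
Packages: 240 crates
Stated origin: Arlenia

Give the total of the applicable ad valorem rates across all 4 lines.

19%

Line A: beech → 15.01; fibreboard → 15.01.01; planed → 15.01.01.01. Scheduled 8%. Zerath agreement on 15.01: CTH not met. → 8%.
Line B: tropical hardwood → 15.02; sawn → 15.02.02; rough → 15.02.02.02. Scheduled 3%. No special measure applies. → 3%.
Line C: tropical hardwood → 15.02; plywood → 15.02.04; planed → 15.02.04.01. Scheduled 6%. No special measure applies. → 6%.
Line D: beech → 15.01; veneer sheets → 15.01.02; planed → 15.01.02.01. Scheduled 38%. quota on 15.01.02 open → in-quota 2%. → 2%.
Sum: 8% + 3% + 6% + 2% = 19%.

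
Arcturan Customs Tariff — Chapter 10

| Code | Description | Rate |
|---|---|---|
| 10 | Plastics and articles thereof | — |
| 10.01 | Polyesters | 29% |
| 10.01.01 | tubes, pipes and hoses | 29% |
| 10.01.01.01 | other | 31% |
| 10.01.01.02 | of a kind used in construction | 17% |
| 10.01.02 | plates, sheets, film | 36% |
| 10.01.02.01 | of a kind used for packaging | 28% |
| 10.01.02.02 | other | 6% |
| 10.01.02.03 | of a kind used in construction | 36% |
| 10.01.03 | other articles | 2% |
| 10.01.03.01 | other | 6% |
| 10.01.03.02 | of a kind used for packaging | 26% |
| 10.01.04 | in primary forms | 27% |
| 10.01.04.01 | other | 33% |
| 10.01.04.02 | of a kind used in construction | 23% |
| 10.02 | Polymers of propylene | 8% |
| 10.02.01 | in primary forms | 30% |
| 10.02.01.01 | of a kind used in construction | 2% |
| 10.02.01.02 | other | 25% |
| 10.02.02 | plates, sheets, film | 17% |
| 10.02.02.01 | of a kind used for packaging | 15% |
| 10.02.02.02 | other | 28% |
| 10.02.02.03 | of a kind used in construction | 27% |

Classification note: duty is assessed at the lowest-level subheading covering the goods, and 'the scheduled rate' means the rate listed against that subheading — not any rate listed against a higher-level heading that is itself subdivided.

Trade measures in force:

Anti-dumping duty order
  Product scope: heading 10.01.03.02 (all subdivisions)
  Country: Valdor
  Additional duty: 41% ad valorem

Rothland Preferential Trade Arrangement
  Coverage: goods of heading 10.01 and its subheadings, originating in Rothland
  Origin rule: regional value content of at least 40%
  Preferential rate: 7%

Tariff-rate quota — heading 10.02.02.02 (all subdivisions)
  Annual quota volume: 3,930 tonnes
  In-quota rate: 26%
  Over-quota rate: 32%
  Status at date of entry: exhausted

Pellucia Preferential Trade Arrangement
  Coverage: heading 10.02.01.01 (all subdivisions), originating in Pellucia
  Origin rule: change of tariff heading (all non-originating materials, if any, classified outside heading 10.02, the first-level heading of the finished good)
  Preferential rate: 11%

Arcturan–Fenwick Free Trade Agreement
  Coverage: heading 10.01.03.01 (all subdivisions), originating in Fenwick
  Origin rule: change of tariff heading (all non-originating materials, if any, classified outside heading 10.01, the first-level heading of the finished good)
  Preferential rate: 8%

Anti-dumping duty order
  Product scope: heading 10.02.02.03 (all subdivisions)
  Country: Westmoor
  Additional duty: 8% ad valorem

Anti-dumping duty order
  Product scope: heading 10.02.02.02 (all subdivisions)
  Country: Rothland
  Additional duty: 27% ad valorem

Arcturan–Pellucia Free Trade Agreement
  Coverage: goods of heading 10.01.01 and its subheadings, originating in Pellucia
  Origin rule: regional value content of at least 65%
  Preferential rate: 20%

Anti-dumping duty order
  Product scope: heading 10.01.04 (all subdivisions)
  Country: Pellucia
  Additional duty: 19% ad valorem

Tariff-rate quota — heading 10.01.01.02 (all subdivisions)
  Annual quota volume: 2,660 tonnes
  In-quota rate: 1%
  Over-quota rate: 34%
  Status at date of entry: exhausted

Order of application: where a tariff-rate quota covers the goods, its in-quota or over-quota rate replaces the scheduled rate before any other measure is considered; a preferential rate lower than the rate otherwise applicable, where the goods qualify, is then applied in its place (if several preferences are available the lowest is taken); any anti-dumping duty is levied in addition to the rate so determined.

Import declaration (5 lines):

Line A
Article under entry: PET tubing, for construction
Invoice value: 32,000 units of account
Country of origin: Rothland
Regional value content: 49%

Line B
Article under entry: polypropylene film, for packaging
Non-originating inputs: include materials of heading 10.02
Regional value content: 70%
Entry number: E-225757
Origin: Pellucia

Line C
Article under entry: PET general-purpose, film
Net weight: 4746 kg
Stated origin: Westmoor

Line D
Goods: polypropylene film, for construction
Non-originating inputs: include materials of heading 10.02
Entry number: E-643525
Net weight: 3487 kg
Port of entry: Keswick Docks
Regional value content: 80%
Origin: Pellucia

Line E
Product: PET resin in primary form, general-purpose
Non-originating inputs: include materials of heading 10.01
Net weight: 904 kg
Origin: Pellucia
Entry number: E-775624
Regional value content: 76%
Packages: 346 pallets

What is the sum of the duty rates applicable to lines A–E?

Line A: PET → 10.01; tubing → 10.01.01; for construction → 10.01.01.02. Scheduled 17%. quota on 10.01.01.02 exhausted → over-quota 34%; Rothland agreement on 10.01: RVC ≥ 40% → 7% available; preferential 7%. → 7%.
Line B: polypropylene → 10.02; film → 10.02.02; for packaging → 10.02.02.01. Scheduled 15%. Pellucia agreement on 10.02.01.01: 10.02.02.01 not covered; Pellucia agreement on 10.01.01: 10.02.02.01 not covered. → 15%.
Line C: PET → 10.01; film → 10.01.02; general-purpose → 10.01.02.02. Scheduled 6%. No special measure applies. → 6%.
Line D: polypropylene → 10.02; film → 10.02.02; for construction → 10.02.02.03. Scheduled 27%. Pellucia agreement on 10.02.01.01: 10.02.02.03 not covered; Pellucia agreement on 10.01.01: 10.02.02.03 not covered. → 27%.
Line E: PET → 10.01; resin in primary form → 10.01.04; general-purpose → 10.01.04.01. Scheduled 33%. Pellucia agreement on 10.02.01.01: 10.01.04.01 not covered; Pellucia agreement on 10.01.01: 10.01.04.01 not covered; anti-dumping (Pellucia, 10.01.04): +19%; total 33% + 19% = 52%. → 52%.
Sum: 7% + 15% + 6% + 27% + 52% = 107%.

107%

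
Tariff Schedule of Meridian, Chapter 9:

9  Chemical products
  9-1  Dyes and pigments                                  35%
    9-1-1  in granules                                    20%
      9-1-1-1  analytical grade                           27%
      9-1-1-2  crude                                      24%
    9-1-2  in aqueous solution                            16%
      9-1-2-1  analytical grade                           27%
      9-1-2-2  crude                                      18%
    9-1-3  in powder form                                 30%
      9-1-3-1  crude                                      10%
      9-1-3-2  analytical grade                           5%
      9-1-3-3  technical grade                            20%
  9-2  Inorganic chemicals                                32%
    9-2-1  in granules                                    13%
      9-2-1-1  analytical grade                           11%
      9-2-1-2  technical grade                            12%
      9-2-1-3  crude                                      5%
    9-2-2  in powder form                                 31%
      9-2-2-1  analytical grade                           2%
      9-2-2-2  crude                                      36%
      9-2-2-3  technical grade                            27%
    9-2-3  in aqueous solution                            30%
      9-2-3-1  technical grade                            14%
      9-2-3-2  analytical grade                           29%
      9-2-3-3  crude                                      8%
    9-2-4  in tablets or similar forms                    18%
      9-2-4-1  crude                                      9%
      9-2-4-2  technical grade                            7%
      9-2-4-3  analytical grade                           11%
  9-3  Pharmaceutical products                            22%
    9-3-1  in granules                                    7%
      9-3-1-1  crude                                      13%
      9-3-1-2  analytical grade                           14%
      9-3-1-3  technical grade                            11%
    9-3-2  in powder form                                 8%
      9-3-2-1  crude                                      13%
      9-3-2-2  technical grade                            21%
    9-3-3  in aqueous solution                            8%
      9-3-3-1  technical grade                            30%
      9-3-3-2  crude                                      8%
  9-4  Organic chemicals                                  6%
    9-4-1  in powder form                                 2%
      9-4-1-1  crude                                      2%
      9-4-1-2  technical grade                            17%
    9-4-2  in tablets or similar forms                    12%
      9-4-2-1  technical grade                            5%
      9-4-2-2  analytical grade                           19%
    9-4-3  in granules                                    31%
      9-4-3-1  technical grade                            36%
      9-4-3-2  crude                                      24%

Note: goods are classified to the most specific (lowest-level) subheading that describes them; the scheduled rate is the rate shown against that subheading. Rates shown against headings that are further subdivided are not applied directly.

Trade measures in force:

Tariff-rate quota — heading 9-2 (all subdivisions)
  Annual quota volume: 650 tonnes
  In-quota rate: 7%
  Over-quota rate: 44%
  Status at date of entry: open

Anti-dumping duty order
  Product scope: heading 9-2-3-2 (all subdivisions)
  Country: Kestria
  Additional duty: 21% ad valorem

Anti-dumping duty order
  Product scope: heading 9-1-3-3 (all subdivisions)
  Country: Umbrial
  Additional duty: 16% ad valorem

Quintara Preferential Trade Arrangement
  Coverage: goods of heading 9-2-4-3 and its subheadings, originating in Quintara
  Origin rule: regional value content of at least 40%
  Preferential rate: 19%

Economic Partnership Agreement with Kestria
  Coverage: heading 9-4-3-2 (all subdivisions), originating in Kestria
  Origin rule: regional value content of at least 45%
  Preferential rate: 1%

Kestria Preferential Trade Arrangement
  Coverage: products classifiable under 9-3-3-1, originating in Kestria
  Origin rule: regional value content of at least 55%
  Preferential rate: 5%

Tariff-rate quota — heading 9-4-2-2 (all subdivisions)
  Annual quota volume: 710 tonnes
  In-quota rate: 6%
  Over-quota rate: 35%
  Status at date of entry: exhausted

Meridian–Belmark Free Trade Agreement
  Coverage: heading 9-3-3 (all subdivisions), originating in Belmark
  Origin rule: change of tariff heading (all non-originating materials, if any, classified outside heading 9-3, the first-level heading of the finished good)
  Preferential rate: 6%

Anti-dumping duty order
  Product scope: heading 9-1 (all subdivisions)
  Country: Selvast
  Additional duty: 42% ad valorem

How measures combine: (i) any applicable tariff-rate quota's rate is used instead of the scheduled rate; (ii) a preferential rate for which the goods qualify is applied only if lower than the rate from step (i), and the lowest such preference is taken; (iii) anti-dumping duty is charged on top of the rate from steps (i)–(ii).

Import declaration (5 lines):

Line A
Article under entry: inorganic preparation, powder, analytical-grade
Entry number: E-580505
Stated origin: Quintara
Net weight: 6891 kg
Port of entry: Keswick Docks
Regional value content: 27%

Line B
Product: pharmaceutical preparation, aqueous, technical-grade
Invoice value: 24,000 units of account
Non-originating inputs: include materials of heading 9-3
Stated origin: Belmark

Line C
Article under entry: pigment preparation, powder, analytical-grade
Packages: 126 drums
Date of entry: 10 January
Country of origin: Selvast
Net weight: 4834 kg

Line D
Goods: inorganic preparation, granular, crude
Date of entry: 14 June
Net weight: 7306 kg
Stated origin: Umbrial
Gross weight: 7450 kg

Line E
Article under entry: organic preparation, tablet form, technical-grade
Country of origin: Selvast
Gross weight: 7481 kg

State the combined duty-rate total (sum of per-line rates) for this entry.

Line A: inorganic → 9-2; powder → 9-2-2; analytical-grade → 9-2-2-1. Scheduled 2%. quota on 9-2 open → in-quota 7%; Quintara agreement on 9-2-4-3: 9-2-2-1 not covered. → 7%.
Line B: pharmaceutical → 9-3; aqueous → 9-3-3; technical-grade → 9-3-3-1. Scheduled 30%. Belmark agreement on 9-3-3: CTH not met. → 30%.
Line C: pigment → 9-1; powder → 9-1-3; analytical-grade → 9-1-3-2. Scheduled 5%. anti-dumping (Selvast, 9-1): +42%; total 5% + 42% = 47%. → 47%.
Line D: inorganic → 9-2; granular → 9-2-1; crude → 9-2-1-3. Scheduled 5%. quota on 9-2 open → in-quota 7%. → 7%.
Line E: organic → 9-4; tablet form → 9-4-2; technical-grade → 9-4-2-1. Scheduled 5%. No special measure applies. → 5%.
Sum: 7% + 30% + 47% + 7% + 5% = 96%.

96%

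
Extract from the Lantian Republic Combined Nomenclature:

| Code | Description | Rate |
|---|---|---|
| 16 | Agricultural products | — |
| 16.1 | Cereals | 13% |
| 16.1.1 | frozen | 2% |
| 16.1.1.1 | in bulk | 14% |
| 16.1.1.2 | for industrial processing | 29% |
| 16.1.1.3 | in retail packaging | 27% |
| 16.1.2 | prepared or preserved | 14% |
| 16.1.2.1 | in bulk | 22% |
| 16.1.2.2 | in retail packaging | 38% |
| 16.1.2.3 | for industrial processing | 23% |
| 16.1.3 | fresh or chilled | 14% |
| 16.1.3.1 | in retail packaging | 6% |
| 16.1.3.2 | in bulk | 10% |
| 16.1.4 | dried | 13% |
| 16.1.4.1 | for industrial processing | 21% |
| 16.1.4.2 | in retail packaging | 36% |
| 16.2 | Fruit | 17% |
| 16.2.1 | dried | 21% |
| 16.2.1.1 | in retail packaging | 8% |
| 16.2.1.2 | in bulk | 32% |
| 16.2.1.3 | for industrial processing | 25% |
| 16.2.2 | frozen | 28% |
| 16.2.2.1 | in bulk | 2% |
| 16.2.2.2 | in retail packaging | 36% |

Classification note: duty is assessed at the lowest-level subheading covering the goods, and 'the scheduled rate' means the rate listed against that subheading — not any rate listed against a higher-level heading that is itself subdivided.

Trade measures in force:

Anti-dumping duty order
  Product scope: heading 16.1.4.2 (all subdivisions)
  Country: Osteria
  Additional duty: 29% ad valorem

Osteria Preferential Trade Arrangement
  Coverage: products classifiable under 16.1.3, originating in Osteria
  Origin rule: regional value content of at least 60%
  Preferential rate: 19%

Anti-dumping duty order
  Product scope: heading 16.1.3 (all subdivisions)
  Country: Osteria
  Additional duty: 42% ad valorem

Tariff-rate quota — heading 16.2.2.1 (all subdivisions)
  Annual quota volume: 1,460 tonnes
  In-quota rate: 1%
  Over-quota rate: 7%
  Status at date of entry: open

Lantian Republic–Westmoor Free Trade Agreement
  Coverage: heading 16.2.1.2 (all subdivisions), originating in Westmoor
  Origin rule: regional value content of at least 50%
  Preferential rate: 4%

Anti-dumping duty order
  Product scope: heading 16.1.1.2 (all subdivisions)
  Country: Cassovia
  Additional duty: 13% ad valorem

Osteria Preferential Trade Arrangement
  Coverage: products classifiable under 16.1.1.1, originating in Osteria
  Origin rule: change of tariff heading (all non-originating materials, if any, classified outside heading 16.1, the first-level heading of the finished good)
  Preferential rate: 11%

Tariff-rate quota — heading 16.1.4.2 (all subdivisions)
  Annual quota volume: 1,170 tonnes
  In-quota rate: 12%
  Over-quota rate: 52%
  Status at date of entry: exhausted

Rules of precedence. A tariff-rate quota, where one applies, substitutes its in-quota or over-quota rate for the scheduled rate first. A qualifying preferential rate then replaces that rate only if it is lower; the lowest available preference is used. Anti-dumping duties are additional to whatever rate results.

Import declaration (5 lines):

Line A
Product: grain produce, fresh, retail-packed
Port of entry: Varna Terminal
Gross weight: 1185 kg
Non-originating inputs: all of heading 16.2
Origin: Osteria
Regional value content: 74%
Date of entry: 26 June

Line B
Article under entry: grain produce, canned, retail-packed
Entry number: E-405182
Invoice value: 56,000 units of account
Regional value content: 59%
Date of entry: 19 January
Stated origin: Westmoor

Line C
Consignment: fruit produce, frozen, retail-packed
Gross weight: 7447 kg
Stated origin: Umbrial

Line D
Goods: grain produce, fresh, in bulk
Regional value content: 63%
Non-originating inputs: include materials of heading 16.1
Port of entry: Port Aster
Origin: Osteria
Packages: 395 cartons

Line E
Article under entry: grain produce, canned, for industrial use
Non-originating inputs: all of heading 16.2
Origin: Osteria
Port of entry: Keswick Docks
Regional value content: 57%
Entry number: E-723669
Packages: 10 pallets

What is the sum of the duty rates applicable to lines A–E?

Line A: grain → 16.1; fresh → 16.1.3; retail-packed → 16.1.3.1. Scheduled 6%. Osteria agreement on 16.1.3: RVC ≥ 60% → 19% available; Osteria agreement on 16.1.1.1: 16.1.3.1 not covered; preference 19% not lower than 6% → no reduction; anti-dumping (Osteria, 16.1.3): +42%; total 6% + 42% = 48%. → 48%.
Line B: grain → 16.1; canned → 16.1.2; retail-packed → 16.1.2.2. Scheduled 38%. Westmoor agreement on 16.2.1.2: 16.1.2.2 not covered. → 38%.
Line C: fruit → 16.2; frozen → 16.2.2; retail-packed → 16.2.2.2. Scheduled 36%. No special measure applies. → 36%.
Line D: grain → 16.1; fresh → 16.1.3; in bulk → 16.1.3.2. Scheduled 10%. Osteria agreement on 16.1.3: RVC ≥ 60% → 19% available; Osteria agreement on 16.1.1.1: 16.1.3.2 not covered; preference 19% not lower than 10% → no reduction; anti-dumping (Osteria, 16.1.3): +42%; total 10% + 42% = 52%. → 52%.
Line E: grain → 16.1; canned → 16.1.2; for industrial use → 16.1.2.3. Scheduled 23%. Osteria agreement on 16.1.3: 16.1.2.3 not covered; Osteria agreement on 16.1.1.1: 16.1.2.3 not covered. → 23%.
Sum: 48% + 38% + 36% + 52% + 23% = 197%.

197%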